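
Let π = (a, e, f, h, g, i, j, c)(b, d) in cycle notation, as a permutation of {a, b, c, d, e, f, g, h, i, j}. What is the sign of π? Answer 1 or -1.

The cycle lengths are 8, 2.
A cycle of length ℓ contributes ℓ−1 transpositions, so π is a product of 7 + 1 = 8 transpositions — even.

1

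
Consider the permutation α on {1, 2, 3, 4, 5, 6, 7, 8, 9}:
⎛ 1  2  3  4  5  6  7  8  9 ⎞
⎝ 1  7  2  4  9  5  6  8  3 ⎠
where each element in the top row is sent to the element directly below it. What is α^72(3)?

Tracing 3 → 2 → … returns to 3 after 6 steps, so 3 lies in a 6-cycle (2 7 6 5 9 3).
Since the cycle has length 6, α^72 acts on it the same as α^0 (72 mod 6 = 0).
So α^72(3) = 3.

3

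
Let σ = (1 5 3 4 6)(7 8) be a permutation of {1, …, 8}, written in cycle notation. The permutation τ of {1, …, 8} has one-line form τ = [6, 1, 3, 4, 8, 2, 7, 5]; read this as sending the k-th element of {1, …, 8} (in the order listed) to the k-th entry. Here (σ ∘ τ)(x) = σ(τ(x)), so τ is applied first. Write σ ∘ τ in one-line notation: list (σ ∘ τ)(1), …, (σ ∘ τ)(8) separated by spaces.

1 5 4 6 7 2 8 3

(σ ∘ τ)(x) = σ(τ(x)). Computing each image: σ(τ(1)) = σ(6) = 1, σ(τ(2)) = σ(1) = 5, σ(τ(3)) = σ(3) = 4, σ(τ(4)) = σ(4) = 6, σ(τ(5)) = σ(8) = 7, σ(τ(6)) = σ(2) = 2, σ(τ(7)) = σ(7) = 8, σ(τ(8)) = σ(5) = 3.
Hence σ ∘ τ = [1 5 4 6 7 2 8 3].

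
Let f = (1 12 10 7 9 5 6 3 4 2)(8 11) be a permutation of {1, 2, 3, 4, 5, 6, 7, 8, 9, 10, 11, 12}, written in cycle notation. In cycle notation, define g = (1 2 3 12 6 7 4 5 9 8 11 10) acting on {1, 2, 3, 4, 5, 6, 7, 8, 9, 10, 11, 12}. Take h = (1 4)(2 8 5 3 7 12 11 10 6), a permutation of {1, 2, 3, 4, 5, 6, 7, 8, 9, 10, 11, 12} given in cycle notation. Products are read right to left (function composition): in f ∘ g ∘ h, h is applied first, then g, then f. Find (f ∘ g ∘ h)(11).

12

Chase 11: h(11) = 10; g(10) = 1; f(1) = 12. Hence (f ∘ g ∘ h)(11) = 12.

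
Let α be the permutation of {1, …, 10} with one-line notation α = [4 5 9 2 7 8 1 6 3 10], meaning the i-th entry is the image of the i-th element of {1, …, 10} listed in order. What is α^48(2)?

Tracing 2 → 5 → … returns to 2 after 5 steps, so 2 lies in a 5-cycle (1, 4, 2, 5, 7).
Powers repeat with period 5 on this cycle, and 48 mod 5 = 3, so α^48(2) = α^3(2).
Stepping 3 places around the cycle: 2 → 5 → 7 → 1.

1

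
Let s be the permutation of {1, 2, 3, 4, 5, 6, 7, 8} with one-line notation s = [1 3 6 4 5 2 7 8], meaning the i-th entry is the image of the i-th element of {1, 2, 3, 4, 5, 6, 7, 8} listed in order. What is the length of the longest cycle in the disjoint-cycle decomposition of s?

3

Decomposing into disjoint cycles gives (2 3 6); the longest has length 3.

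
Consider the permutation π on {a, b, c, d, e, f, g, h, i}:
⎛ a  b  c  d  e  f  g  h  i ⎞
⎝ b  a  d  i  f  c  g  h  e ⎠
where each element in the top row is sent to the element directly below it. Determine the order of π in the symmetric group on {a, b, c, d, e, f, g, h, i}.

The disjoint-cycle form of π has cycle lengths 5, 2, 1, 1.
The order is lcm(5, 2) = 10.

10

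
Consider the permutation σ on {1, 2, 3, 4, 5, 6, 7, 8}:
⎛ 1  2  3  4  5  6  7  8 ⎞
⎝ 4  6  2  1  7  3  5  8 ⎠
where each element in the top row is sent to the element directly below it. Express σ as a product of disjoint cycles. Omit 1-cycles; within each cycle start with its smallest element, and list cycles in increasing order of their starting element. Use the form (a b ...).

Iterating σ from 1 gives 1 → 4 → 1; that is the 2-cycle (1 4).
Repeating from the next unused element and collecting all non-trivial cycles gives (1 4)(2 6 3)(5 7).

(1 4)(2 6 3)(5 7)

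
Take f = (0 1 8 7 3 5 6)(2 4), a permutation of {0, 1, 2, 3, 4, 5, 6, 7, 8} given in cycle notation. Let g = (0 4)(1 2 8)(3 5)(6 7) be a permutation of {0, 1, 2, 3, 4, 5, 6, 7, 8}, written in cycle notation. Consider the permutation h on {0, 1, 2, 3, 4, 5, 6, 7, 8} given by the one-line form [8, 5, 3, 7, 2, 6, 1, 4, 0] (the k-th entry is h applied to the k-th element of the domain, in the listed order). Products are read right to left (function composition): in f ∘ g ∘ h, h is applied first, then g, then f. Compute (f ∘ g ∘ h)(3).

0

Apply the permutations in order: h(3) = 7, then g(7) = 6, then f(6) = 0. So (f ∘ g ∘ h)(3) = 0.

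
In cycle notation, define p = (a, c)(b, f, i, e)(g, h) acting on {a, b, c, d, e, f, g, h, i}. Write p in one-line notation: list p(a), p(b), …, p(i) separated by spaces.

c f a d b i h g e

Reading each image from the cycles: a→c, b→f, c→a, d→d, e→b, f→i, g→h, h→g, i→e.
Listing these in domain order gives c f a d b i h g e.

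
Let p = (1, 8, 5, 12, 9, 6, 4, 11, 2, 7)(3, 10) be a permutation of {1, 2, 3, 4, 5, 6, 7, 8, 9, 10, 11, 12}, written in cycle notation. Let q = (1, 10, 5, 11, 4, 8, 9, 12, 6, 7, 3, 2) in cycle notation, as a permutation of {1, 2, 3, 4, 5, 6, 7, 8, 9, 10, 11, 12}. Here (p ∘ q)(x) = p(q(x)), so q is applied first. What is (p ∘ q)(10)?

First apply q: q(10) = 5, then p(5) = 12. Thus (p ∘ q)(10) = 12.

12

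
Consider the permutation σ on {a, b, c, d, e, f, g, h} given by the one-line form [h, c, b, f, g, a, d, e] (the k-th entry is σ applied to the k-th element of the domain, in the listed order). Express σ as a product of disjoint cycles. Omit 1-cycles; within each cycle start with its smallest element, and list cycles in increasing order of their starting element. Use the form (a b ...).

Start at a and follow images: a → h → e → g → d → f → a, giving the cycle (a h e g d f).
Repeating from the next unused element and collecting all non-trivial cycles gives (a h e g d f)(b c).

(a h e g d f)(b c)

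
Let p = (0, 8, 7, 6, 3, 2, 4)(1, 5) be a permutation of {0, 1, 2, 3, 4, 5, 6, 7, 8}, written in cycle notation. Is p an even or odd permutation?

odd

The cycle lengths are 7, 2.
A cycle is odd iff its length is even; p has 1 even-length cycle, so sgn(p) = (−1)^1 and p is odd.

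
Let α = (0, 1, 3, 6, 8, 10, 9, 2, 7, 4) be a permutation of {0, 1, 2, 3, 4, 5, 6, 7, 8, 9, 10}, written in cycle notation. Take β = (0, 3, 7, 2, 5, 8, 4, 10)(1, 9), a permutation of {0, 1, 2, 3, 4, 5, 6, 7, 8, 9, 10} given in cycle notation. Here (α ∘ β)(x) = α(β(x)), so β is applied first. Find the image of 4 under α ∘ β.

9

β(4) = 10, then α(10) = 9; composing gives (α ∘ β)(4) = 9.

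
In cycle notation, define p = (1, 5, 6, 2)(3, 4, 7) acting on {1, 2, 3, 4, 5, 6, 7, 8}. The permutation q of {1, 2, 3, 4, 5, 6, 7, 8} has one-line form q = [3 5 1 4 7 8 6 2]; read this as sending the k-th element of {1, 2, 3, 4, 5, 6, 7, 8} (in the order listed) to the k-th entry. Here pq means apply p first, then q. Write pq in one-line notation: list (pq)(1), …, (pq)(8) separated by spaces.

Chase each element through p then q: 1 → 5 → 7; 2 → 1 → 3; 3 → 4 → 4; 4 → 7 → 6; 5 → 6 → 8; 6 → 2 → 5; 7 → 3 → 1; 8 → 8 → 2.
So pq in one-line form is 7 3 4 6 8 5 1 2.

7 3 4 6 8 5 1 2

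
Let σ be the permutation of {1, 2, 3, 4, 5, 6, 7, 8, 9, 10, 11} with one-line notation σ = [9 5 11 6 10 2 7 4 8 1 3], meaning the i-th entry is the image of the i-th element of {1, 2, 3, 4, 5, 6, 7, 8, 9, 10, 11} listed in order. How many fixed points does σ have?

1

The fixed points (elements with σ(x) = x) are {7}, so there is 1.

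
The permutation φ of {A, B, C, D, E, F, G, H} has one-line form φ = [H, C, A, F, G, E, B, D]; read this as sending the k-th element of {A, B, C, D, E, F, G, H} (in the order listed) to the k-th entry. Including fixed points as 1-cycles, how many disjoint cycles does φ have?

The cycle decomposition is (A H D F E G B C), which has 1 cycle (counting 1-cycles).

1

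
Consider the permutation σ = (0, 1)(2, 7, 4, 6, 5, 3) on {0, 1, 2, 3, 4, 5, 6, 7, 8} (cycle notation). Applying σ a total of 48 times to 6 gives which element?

6

6 lies in the 6-cycle (2, 7, 4, 6, 5, 3).
Since the cycle has length 6, σ^48 acts on it the same as σ^0 (48 mod 6 = 0).
So σ^48(6) = 6.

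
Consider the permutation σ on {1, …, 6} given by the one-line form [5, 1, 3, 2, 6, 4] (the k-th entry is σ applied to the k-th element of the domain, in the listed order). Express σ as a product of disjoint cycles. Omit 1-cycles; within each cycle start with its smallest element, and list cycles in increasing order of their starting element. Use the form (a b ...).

(1 5 6 4 2)

From 1: 1 → 5 → 6 → 4 → 2 → 1, closing the cycle (1 5 6 4 2).
Continuing from each remaining unvisited element yields (1 5 6 4 2).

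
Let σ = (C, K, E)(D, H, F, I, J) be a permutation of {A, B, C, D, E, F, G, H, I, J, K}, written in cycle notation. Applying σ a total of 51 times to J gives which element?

D

J lies in the 5-cycle (D, H, F, I, J).
Powers repeat with period 5 on this cycle, and 51 mod 5 = 1, so σ^51(J) = σ^1(J).
Stepping 1 place around the cycle: J → D.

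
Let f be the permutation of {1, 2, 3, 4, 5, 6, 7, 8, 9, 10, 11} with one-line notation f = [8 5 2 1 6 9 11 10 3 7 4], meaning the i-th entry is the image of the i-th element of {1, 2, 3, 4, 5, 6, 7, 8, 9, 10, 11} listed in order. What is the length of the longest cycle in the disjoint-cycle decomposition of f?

Decomposing into disjoint cycles gives (1, 8, 10, 7, 11, 4)(2, 5, 6, 9, 3); the longest has length 6.

6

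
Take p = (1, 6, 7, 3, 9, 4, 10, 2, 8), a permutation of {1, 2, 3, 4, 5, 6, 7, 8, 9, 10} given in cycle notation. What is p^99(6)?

6 lies in the 9-cycle (1, 6, 7, 3, 9, 4, 10, 2, 8).
Powers repeat with period 9 on this cycle, and 99 mod 9 = 0, so p^99(6) = p^0(6).
So p^99(6) = 6.

6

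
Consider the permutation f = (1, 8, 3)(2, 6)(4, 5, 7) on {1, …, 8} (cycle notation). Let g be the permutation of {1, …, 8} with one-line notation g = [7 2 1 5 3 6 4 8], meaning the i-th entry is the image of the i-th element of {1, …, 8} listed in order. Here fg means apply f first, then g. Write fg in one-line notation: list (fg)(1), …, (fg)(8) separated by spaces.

(fg)(x) = g(f(x)). Computing each image: g(f(1)) = g(8) = 8, g(f(2)) = g(6) = 6, g(f(3)) = g(1) = 7, g(f(4)) = g(5) = 3, g(f(5)) = g(7) = 4, g(f(6)) = g(2) = 2, g(f(7)) = g(4) = 5, g(f(8)) = g(3) = 1.
Hence fg = [8 6 7 3 4 2 5 1].

8 6 7 3 4 2 5 1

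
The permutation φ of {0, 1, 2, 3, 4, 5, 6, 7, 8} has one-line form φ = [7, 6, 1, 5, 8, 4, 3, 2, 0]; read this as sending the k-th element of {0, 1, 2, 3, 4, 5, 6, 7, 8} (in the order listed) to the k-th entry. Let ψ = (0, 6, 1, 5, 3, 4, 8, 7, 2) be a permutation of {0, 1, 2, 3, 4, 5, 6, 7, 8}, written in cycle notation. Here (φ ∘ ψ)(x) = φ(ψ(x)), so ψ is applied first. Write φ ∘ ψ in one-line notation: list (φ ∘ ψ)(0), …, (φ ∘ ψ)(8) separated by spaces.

3 4 7 8 0 5 6 1 2

(φ ∘ ψ)(x) = φ(ψ(x)). Computing each image: φ(ψ(0)) = φ(6) = 3, φ(ψ(1)) = φ(5) = 4, φ(ψ(2)) = φ(0) = 7, φ(ψ(3)) = φ(4) = 8, φ(ψ(4)) = φ(8) = 0, φ(ψ(5)) = φ(3) = 5, φ(ψ(6)) = φ(1) = 6, φ(ψ(7)) = φ(2) = 1, φ(ψ(8)) = φ(7) = 2.
Hence φ ∘ ψ = [3 4 7 8 0 5 6 1 2].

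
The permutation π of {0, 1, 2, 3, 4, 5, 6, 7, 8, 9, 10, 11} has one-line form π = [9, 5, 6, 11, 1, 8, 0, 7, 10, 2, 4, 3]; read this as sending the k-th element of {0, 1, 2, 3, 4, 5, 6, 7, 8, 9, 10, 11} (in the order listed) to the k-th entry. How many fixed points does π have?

The fixed points (elements with π(x) = x) are {7}, so there is 1.

1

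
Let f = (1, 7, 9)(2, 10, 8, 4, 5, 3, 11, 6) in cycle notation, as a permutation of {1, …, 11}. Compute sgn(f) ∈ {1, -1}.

The cycle lengths are 8, 3.
A cycle of length ℓ contributes ℓ−1 transpositions, so f is a product of 7 + 2 = 9 transpositions — odd.

-1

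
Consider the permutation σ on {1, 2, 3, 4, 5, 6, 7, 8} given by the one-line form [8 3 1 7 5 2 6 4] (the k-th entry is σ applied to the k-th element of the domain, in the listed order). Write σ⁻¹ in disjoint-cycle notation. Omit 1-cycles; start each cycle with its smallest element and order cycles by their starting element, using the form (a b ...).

(1 3 2 6 7 4 8)

The cycle decomposition of σ is (1 8 4 7 6 2 3).
Reversing each cycle (and rotating so the smallest element leads) gives σ⁻¹ = (1 3 2 6 7 4 8).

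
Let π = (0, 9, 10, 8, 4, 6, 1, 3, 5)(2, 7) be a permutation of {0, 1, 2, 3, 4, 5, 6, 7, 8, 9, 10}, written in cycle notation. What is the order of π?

18

The cycle type of π is (9, 2).
The order is lcm(9, 2) = 18.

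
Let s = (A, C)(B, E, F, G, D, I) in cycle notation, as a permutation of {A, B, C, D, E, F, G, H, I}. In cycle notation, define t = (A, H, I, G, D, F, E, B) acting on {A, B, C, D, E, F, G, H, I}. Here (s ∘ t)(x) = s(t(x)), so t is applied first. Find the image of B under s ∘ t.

t(B) = A, then s(A) = C; composing gives (s ∘ t)(B) = C.

C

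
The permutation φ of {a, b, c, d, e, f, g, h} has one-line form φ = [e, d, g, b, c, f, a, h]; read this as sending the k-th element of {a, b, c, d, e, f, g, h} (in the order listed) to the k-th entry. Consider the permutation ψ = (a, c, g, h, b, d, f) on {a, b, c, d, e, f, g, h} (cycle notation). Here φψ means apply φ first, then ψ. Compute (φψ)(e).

φ(e) = c, then ψ(c) = g; composing gives (φψ)(e) = g.

g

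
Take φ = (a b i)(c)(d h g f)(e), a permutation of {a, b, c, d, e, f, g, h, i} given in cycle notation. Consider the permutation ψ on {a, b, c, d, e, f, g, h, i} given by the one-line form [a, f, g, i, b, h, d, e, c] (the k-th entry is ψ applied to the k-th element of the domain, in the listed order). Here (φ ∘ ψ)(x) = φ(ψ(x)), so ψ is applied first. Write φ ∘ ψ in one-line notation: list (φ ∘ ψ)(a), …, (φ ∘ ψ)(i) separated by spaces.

For each element, apply ψ then φ: a → a → b; b → f → d; c → g → f; d → i → a; e → b → i; f → h → g; g → d → h; h → e → e; i → c → c.
So φ ∘ ψ in one-line form is b d f a i g h e c.

b d f a i g h e c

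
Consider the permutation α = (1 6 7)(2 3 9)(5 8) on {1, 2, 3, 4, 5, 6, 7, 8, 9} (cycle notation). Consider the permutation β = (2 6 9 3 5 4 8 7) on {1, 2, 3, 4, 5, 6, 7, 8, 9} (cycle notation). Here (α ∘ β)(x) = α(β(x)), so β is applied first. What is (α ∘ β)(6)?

β(6) = 9, then α(9) = 2; composing gives (α ∘ β)(6) = 2.

2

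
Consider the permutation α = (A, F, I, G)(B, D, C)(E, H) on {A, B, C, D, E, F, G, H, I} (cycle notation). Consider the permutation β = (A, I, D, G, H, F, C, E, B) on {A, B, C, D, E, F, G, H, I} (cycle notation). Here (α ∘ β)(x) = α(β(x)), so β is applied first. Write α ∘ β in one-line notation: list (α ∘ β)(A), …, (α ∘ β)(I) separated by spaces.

(α ∘ β)(x) = α(β(x)). Computing each image: α(β(A)) = α(I) = G, α(β(B)) = α(A) = F, α(β(C)) = α(E) = H, α(β(D)) = α(G) = A, α(β(E)) = α(B) = D, α(β(F)) = α(C) = B, α(β(G)) = α(H) = E, α(β(H)) = α(F) = I, α(β(I)) = α(D) = C.
Hence α ∘ β = [G F H A D B E I C].

G F H A D B E I C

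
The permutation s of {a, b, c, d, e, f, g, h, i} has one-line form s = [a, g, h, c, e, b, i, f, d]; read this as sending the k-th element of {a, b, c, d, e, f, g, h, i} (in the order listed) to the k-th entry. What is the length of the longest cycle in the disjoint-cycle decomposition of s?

Decomposing into disjoint cycles gives (b g i d c h f); the longest has length 7.

7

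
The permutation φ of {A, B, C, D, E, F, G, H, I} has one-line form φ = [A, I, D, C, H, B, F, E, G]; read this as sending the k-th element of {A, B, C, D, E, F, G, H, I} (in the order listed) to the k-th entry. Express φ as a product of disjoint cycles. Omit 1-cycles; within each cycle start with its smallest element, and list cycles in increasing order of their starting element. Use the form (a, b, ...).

From B: B → I → G → F → B, closing the cycle (B, I, G, F).
Repeating from the next unused element and collecting all non-trivial cycles gives (B, I, G, F)(C, D)(E, H).

(B, I, G, F)(C, D)(E, H)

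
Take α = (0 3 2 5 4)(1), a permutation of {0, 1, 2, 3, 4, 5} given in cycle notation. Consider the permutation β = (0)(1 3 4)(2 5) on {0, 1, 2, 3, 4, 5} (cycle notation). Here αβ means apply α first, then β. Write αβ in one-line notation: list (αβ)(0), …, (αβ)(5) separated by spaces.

(αβ)(x) = β(α(x)). Computing each image: β(α(0)) = β(3) = 4, β(α(1)) = β(1) = 3, β(α(2)) = β(5) = 2, β(α(3)) = β(2) = 5, β(α(4)) = β(0) = 0, β(α(5)) = β(4) = 1.
Hence αβ = [4 3 2 5 0 1].

4 3 2 5 0 1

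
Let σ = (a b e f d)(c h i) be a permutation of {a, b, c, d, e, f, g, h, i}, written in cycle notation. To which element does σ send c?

h

c appears in (c h i); the next entry (wrapping around) is h.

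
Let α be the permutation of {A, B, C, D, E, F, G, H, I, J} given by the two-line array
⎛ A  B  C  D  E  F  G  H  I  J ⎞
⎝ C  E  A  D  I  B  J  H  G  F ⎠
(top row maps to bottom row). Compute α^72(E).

E

Tracing E → I → … returns to E after 6 steps, so E lies in a 6-cycle (B E I G J F).
Since the cycle has length 6, α^72 acts on it the same as α^0 (72 mod 6 = 0).
So α^72(E) = E.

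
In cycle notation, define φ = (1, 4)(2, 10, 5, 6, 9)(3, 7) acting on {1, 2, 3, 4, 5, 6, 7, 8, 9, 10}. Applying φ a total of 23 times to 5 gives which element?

2

5 lies in the 5-cycle (2, 10, 5, 6, 9).
Powers repeat with period 5 on this cycle, and 23 mod 5 = 3, so φ^23(5) = φ^3(5).
Stepping 3 places around the cycle: 5 → 6 → 9 → 2.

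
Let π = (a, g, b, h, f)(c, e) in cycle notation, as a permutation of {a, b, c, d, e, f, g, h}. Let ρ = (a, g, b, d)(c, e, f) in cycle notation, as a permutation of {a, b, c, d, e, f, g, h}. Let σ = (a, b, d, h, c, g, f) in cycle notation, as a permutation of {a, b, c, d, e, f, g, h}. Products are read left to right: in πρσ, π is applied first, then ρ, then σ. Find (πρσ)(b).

c

Chase b: π(b) = h; ρ(h) = h; σ(h) = c. Hence (πρσ)(b) = c.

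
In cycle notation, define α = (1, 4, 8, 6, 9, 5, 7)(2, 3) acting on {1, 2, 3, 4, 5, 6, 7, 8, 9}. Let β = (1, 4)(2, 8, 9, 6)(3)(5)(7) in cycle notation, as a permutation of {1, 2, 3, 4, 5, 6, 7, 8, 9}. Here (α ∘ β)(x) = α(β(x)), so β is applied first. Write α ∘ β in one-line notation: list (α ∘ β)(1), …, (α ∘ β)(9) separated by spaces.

8 6 2 4 7 3 1 5 9

For each element, apply β then α: 1 → 4 → 8; 2 → 8 → 6; 3 → 3 → 2; 4 → 1 → 4; 5 → 5 → 7; 6 → 2 → 3; 7 → 7 → 1; 8 → 9 → 5; 9 → 6 → 9.
Collecting the images, α ∘ β = [8 6 2 4 7 3 1 5 9].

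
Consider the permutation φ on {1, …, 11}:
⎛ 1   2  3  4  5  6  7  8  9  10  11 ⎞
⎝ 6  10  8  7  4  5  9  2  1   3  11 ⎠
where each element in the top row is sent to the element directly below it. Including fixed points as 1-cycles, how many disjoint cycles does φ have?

3

The cycle decomposition is (1, 6, 5, 4, 7, 9)(2, 10, 3, 8)(11), which has 3 cycles (counting 1-cycles).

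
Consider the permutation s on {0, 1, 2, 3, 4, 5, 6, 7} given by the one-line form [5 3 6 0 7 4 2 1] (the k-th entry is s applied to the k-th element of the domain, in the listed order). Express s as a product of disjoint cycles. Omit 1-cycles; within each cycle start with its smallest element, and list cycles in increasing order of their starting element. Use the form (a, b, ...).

Start at 0 and follow images: 0 → 5 → 4 → 7 → 1 → 3 → 0, giving the cycle (0, 5, 4, 7, 1, 3).
Repeating from the next unused element and collecting all non-trivial cycles gives (0, 5, 4, 7, 1, 3)(2, 6).

(0, 5, 4, 7, 1, 3)(2, 6)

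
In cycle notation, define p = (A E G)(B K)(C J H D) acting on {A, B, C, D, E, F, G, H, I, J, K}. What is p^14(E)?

A

E lies in the 3-cycle (A E G).
Since the cycle has length 3, p^14 acts on it the same as p^2 (14 mod 3 = 2).
Advancing 2 steps from E: E → G → A.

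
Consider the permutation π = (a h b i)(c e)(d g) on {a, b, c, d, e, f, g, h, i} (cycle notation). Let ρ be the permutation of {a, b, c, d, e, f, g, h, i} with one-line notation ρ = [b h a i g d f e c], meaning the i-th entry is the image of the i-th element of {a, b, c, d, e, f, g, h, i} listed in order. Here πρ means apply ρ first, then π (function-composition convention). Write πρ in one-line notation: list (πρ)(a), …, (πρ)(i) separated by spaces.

i b h a d g f c e

For each element, apply ρ then π: a → b → i; b → h → b; c → a → h; d → i → a; e → g → d; f → d → g; g → f → f; h → e → c; i → c → e.
Collecting the images, πρ = [i b h a d g f c e].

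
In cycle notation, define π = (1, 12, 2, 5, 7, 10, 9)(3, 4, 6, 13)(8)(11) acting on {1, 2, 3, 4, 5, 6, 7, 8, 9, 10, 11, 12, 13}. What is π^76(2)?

12

2 lies in the 7-cycle (1, 12, 2, 5, 7, 10, 9).
On a 7-cycle, π^7 is the identity, so π^76 = π^6 there (76 ≡ 6 mod 7).
Advancing 6 steps from 2: 2 → 5 → 7 → 10 → 9 → 1 → 12.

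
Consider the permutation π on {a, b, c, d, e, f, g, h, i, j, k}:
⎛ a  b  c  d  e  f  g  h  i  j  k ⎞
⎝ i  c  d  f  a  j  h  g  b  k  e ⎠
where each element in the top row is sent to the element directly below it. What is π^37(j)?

Tracing j → k → … returns to j after 9 steps, so j lies in a 9-cycle (a, i, b, c, d, f, j, k, e).
Powers repeat with period 9 on this cycle, and 37 mod 9 = 1, so π^37(j) = π^1(j).
Stepping 1 place around the cycle: j → k.

k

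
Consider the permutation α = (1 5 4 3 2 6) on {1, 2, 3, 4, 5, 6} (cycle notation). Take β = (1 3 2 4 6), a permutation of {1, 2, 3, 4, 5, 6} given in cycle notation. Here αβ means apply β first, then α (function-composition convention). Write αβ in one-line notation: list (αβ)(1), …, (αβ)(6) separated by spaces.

Chase each element through β then α: 1 → 3 → 2; 2 → 4 → 3; 3 → 2 → 6; 4 → 6 → 1; 5 → 5 → 4; 6 → 1 → 5.
So αβ in one-line form is 2 3 6 1 4 5.

2 3 6 1 4 5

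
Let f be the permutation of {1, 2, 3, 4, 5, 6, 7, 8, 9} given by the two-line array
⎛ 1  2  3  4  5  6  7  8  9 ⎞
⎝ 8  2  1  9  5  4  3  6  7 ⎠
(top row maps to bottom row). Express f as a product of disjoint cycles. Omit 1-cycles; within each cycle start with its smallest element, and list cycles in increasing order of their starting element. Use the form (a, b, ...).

(1, 8, 6, 4, 9, 7, 3)

Start at 1 and follow images: 1 → 8 → 6 → 4 → 9 → 7 → 3 → 1, giving the cycle (1, 8, 6, 4, 9, 7, 3).
Repeating from the next unused element and collecting all non-trivial cycles gives (1, 8, 6, 4, 9, 7, 3).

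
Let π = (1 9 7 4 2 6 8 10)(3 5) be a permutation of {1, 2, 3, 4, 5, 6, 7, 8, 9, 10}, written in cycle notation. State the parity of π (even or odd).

The cycle lengths are 8, 2.
A cycle of length ℓ contributes ℓ−1 transpositions, so π is a product of 7 + 1 = 8 transpositions — even.

even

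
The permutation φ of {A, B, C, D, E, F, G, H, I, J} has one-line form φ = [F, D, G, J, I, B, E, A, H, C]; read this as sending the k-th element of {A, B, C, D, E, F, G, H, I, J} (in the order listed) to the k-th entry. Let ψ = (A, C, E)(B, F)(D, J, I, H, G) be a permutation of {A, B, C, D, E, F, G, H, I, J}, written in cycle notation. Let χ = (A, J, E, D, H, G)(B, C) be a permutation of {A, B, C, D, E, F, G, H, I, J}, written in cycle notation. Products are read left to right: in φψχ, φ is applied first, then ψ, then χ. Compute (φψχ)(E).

G

(φψχ)(E) = χ(ψ(φ(E))). φ(E) = I, then ψ(I) = H, then χ(H) = G, so the result is G.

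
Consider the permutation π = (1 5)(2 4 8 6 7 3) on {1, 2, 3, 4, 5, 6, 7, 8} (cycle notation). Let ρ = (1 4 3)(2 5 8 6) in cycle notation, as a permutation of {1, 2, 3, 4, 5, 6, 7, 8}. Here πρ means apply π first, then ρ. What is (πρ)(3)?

π(3) = 2, then ρ(2) = 5; composing gives (πρ)(3) = 5.

5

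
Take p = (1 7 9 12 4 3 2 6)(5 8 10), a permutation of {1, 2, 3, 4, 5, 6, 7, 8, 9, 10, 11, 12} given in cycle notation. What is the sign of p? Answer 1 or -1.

-1

The cycle lengths are 8, 3, 1.
A cycle of length ℓ contributes ℓ−1 transpositions, so p is a product of 7 + 2 = 9 transpositions — odd.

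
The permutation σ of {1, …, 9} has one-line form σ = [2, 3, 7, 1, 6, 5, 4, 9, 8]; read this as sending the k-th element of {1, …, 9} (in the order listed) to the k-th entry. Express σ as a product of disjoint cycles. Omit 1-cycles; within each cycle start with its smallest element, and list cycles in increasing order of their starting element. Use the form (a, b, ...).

Start at 1 and follow images: 1 → 2 → 3 → 7 → 4 → 1, giving the cycle (1, 2, 3, 7, 4).
Repeating from the next unused element and collecting all non-trivial cycles gives (1, 2, 3, 7, 4)(5, 6)(8, 9).

(1, 2, 3, 7, 4)(5, 6)(8, 9)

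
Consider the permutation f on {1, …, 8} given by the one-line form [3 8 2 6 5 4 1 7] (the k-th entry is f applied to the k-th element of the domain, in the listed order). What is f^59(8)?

2

Tracing 8 → 7 → … returns to 8 after 5 steps, so 8 lies in a 5-cycle (1, 3, 2, 8, 7).
On a 5-cycle, f^5 is the identity, so f^59 = f^4 there (59 ≡ 4 mod 5).
Advancing 4 steps from 8: 8 → 7 → 1 → 3 → 2.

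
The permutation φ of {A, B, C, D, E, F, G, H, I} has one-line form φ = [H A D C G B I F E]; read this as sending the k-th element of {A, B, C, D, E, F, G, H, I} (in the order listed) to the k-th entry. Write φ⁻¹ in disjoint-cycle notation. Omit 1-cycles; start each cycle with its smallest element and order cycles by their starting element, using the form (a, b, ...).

First write φ in disjoint cycles: (A, H, F, B)(C, D)(E, G, I).
Reversing each cycle (and rotating so the smallest element leads) gives φ⁻¹ = (A, B, F, H)(C, D)(E, I, G).

(A, B, F, H)(C, D)(E, I, G)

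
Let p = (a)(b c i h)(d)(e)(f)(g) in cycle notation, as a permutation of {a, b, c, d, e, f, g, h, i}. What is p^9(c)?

c lies in the 4-cycle (b c i h).
On a 4-cycle, p^4 is the identity, so p^9 = p^1 there (9 ≡ 1 mod 4).
Advancing 1 step from c: c → i.

i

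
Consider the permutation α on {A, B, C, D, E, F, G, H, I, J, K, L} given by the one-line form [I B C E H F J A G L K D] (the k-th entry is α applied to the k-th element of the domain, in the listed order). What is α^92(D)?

I

Tracing D → E → … returns to D after 8 steps, so D lies in an 8-cycle (A, I, G, J, L, D, E, H).
Powers repeat with period 8 on this cycle, and 92 mod 8 = 4, so α^92(D) = α^4(D).
Stepping 4 places around the cycle: D → E → H → A → I.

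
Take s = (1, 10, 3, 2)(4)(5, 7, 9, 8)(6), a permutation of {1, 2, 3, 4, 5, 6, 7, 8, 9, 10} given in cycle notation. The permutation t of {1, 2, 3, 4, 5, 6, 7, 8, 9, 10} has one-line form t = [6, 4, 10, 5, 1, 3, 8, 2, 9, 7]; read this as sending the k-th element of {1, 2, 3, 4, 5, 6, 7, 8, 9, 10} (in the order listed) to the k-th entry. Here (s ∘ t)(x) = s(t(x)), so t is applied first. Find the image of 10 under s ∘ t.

(s ∘ t)(10) = s(t(10)). t(10) = 7, then s(7) = 9. So (s ∘ t)(10) = 9.

9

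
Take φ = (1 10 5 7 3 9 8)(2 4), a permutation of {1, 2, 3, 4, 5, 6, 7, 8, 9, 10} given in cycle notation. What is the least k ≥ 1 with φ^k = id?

The cycle type of φ is (7, 2, 1).
The order of φ is the least common multiple of its cycle lengths: lcm(7, 2) = 14.

14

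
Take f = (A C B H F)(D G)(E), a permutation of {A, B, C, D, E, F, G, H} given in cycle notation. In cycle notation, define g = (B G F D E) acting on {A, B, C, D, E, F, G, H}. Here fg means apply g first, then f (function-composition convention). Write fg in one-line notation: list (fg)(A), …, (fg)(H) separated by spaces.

(fg)(x) = f(g(x)). Computing each image: f(g(A)) = f(A) = C, f(g(B)) = f(G) = D, f(g(C)) = f(C) = B, f(g(D)) = f(E) = E, f(g(E)) = f(B) = H, f(g(F)) = f(D) = G, f(g(G)) = f(F) = A, f(g(H)) = f(H) = F.
Hence fg = [C D B E H G A F].

C D B E H G A F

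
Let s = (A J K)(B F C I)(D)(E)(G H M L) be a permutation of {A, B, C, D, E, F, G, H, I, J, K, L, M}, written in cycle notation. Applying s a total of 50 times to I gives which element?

F

I lies in the 4-cycle (B F C I).
Since the cycle has length 4, s^50 acts on it the same as s^2 (50 mod 4 = 2).
Stepping 2 places around the cycle: I → B → F.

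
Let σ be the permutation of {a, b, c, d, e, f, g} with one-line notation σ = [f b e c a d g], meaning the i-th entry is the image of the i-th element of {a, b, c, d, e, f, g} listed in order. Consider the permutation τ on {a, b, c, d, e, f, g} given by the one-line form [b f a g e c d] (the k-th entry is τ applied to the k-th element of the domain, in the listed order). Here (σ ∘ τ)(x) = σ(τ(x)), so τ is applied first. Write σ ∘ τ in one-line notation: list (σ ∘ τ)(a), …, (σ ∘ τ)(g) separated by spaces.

b d f g a e c

For each element, apply τ then σ: a → b → b; b → f → d; c → a → f; d → g → g; e → e → a; f → c → e; g → d → c.
Collecting the images, σ ∘ τ = [b d f g a e c].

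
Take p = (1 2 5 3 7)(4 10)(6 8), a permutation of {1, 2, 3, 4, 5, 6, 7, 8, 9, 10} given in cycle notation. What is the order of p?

The cycle type of p is (5, 2, 2, 1).
The order of p is the least common multiple of its cycle lengths: lcm(5, 2, 2) = 10.

10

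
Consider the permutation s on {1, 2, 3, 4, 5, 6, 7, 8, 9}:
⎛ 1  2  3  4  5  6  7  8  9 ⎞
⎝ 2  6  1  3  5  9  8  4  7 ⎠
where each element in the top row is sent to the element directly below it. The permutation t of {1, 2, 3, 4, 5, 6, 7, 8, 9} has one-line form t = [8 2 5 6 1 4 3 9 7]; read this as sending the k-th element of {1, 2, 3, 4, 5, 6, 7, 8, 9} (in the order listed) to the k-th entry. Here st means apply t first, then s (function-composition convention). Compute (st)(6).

3

First apply t: t(6) = 4, then s(4) = 3. Thus (st)(6) = 3.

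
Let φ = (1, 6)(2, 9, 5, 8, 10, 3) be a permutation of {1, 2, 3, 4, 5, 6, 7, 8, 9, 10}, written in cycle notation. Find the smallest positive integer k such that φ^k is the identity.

The cycle type of φ is (6, 2, 1, 1).
Since disjoint cycles commute, ord(φ) = lcm(6, 2) = 6.

6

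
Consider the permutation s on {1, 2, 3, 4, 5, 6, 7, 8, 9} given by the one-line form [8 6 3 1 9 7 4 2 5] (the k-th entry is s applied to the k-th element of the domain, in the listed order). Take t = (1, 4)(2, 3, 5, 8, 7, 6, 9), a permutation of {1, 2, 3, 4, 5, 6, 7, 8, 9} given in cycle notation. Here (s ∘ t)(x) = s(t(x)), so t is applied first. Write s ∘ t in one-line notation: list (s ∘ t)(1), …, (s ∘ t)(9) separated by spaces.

1 3 9 8 2 5 7 4 6

Chase each element through t then s: 1 → 4 → 1; 2 → 3 → 3; 3 → 5 → 9; 4 → 1 → 8; 5 → 8 → 2; 6 → 9 → 5; 7 → 6 → 7; 8 → 7 → 4; 9 → 2 → 6.
Collecting the images, s ∘ t = [1 3 9 8 2 5 7 4 6].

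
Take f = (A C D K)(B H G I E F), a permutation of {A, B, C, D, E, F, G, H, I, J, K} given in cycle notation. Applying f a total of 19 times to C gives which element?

C lies in the 4-cycle (A C D K).
On a 4-cycle, f^4 is the identity, so f^19 = f^3 there (19 ≡ 3 mod 4).
Stepping 3 places around the cycle: C → D → K → A.

A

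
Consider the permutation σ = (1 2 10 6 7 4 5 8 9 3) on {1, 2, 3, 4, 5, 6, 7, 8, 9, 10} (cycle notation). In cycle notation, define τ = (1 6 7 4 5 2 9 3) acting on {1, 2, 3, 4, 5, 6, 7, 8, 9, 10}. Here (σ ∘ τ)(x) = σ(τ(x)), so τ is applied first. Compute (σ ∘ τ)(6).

τ(6) = 7, then σ(7) = 4; composing gives (σ ∘ τ)(6) = 4.

4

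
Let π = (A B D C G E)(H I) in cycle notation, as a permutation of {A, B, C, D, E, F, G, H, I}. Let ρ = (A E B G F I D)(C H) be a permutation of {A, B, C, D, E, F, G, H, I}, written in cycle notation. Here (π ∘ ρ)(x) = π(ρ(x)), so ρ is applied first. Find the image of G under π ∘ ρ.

F

ρ(G) = F, then π(F) = F; composing gives (π ∘ ρ)(G) = F.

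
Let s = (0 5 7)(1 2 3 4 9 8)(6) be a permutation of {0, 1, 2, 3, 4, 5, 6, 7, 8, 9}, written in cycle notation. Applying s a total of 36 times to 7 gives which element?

7 lies in the 3-cycle (0 5 7).
Powers repeat with period 3 on this cycle, and 36 mod 3 = 0, so s^36(7) = s^0(7).
So s^36(7) = 7.

7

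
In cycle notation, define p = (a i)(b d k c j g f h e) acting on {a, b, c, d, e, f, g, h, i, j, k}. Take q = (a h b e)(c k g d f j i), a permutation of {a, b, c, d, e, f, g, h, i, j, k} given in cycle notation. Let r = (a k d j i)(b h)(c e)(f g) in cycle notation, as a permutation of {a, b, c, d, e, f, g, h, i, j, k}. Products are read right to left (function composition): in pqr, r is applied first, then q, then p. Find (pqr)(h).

b

Chase h: r(h) = b; q(b) = e; p(e) = b. Hence (pqr)(h) = b.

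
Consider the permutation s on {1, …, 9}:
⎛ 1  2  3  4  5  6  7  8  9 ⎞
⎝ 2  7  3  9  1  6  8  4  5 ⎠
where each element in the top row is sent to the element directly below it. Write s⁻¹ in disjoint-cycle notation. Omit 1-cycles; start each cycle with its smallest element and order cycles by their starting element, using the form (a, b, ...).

(1, 5, 9, 4, 8, 7, 2)

First write s in disjoint cycles: (1, 2, 7, 8, 4, 9, 5).
The inverse reverses every cycle; in canonical form, s⁻¹ = (1, 5, 9, 4, 8, 7, 2).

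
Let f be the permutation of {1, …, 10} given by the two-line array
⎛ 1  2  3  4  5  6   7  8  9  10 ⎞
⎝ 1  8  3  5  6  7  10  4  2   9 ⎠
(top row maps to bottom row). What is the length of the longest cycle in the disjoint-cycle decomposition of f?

8

Decomposing into disjoint cycles gives (2, 8, 4, 5, 6, 7, 10, 9); the longest has length 8.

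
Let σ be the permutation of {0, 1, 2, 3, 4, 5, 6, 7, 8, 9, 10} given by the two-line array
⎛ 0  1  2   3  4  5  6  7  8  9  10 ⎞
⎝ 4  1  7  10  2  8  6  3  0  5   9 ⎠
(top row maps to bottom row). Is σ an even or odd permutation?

even

In disjoint-cycle form the cycle lengths are 9, 1, 1.
A cycle is odd iff its length is even; σ has 0 even-length cycles, so sgn(σ) = (−1)^0 and σ is even.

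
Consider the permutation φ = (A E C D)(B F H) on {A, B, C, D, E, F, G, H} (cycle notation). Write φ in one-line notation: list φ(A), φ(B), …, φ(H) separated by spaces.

E F D A C H G B

Each element maps to the next entry in its cycle (wrapping to the front): A→E, B→F, C→D, D→A, E→C, F→H, G→G, H→B.
Listing these in domain order gives E F D A C H G B.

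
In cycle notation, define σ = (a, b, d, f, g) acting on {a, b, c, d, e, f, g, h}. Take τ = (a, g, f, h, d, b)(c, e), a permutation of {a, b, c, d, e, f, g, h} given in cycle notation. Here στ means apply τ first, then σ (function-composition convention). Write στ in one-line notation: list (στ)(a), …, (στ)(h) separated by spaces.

For each element, apply τ then σ: a → g → a; b → a → b; c → e → e; d → b → d; e → c → c; f → h → h; g → f → g; h → d → f.
Collecting the images, στ = [a b e d c h g f].

a b e d c h g f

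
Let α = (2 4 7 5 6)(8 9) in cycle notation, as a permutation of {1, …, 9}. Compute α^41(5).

5 lies in the 5-cycle (2 4 7 5 6).
Since the cycle has length 5, α^41 acts on it the same as α^1 (41 mod 5 = 1).
Stepping 1 place around the cycle: 5 → 6.

6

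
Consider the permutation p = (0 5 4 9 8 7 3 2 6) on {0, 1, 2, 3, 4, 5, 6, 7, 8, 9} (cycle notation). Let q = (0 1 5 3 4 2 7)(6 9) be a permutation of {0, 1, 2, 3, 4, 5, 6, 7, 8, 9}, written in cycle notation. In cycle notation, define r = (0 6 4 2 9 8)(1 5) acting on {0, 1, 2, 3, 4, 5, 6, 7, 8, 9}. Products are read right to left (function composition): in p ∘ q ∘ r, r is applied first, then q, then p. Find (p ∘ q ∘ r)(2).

0

Chase 2: r(2) = 9; q(9) = 6; p(6) = 0. Hence (p ∘ q ∘ r)(2) = 0.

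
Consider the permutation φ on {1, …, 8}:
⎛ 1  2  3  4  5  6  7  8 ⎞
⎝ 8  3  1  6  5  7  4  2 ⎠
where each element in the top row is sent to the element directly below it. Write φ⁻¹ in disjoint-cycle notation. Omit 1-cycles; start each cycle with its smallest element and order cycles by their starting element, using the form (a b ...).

First write φ in disjoint cycles: (1 8 2 3)(4 6 7).
Reversing each cycle (and rotating so the smallest element leads) gives φ⁻¹ = (1 3 2 8)(4 7 6).

(1 3 2 8)(4 7 6)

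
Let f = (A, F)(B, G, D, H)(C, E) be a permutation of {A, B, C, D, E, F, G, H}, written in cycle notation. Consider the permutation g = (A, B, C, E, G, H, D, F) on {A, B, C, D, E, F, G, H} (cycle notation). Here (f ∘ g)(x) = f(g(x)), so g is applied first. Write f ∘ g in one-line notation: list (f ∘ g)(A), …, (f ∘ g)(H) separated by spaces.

(f ∘ g)(x) = f(g(x)). Computing each image: f(g(A)) = f(B) = G, f(g(B)) = f(C) = E, f(g(C)) = f(E) = C, f(g(D)) = f(F) = A, f(g(E)) = f(G) = D, f(g(F)) = f(A) = F, f(g(G)) = f(H) = B, f(g(H)) = f(D) = H.
Hence f ∘ g = [G E C A D F B H].

G E C A D F B H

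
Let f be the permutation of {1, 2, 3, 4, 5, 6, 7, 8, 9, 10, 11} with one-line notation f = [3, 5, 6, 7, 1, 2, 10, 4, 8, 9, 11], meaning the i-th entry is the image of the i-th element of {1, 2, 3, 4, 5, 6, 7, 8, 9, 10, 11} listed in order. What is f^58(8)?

10

Tracing 8 → 4 → … returns to 8 after 5 steps, so 8 lies in a 5-cycle (4, 7, 10, 9, 8).
Since the cycle has length 5, f^58 acts on it the same as f^3 (58 mod 5 = 3).
Advancing 3 steps from 8: 8 → 4 → 7 → 10.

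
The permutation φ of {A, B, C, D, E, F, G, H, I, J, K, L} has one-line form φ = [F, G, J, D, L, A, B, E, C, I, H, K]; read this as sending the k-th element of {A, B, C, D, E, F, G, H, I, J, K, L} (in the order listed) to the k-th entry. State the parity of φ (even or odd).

In disjoint-cycle form the cycle lengths are 4, 3, 2, 2, 1.
A cycle of length ℓ contributes ℓ−1 transpositions, so φ is a product of 3 + 2 + 1 + 1 = 7 transpositions — odd.

odd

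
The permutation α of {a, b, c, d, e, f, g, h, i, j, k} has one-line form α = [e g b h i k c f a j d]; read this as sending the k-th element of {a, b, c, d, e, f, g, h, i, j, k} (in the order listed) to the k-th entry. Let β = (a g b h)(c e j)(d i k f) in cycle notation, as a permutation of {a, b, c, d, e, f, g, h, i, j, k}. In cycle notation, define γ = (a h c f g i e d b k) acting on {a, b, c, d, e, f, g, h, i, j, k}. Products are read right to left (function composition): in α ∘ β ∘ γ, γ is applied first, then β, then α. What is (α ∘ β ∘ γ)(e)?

a

Chase e: γ(e) = d; β(d) = i; α(i) = a. Hence (α ∘ β ∘ γ)(e) = a.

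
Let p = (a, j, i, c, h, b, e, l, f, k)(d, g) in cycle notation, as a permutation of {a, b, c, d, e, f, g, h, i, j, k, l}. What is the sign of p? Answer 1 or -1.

1

The cycle lengths are 10, 2.
A cycle is odd iff its length is even; p has 2 even-length cycles, so sgn(p) = (−1)^2 and p is even.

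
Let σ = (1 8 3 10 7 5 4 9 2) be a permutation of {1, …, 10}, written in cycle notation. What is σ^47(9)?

9 lies in the 9-cycle (1 8 3 10 7 5 4 9 2).
Since the cycle has length 9, σ^47 acts on it the same as σ^2 (47 mod 9 = 2).
Stepping 2 places around the cycle: 9 → 2 → 1.

1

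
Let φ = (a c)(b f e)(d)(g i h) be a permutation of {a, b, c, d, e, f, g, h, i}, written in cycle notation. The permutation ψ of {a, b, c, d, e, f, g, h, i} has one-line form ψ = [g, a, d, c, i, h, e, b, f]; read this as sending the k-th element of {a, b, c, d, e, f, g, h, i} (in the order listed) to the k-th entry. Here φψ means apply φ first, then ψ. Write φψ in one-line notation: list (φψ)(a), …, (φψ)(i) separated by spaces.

d h g c a i f e b

For each element, apply φ then ψ: a → c → d; b → f → h; c → a → g; d → d → c; e → b → a; f → e → i; g → i → f; h → g → e; i → h → b.
So φψ in one-line form is d h g c a i f e b.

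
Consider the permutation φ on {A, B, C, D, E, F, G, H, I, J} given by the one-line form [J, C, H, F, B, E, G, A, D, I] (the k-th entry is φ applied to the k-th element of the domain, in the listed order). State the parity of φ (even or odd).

even

In disjoint-cycle form the cycle lengths are 9, 1.
A cycle is odd iff its length is even; φ has 0 even-length cycles, so sgn(φ) = (−1)^0 and φ is even.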